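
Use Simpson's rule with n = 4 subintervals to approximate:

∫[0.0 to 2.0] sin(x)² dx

f(x) = sin(x)²
a = 0.0, b = 2.0, n = 4
h = (b - a)/n = 0.500000

Simpson's rule: (h/3)[f(x₀) + 4f(x₁) + 2f(x₂) + ... + f(xₙ)]

x_0 = 0.0000, f(x_0) = 0.000000, coefficient = 1
x_1 = 0.5000, f(x_1) = 0.229849, coefficient = 4
x_2 = 1.0000, f(x_2) = 0.708073, coefficient = 2
x_3 = 1.5000, f(x_3) = 0.994996, coefficient = 4
x_4 = 2.0000, f(x_4) = 0.826822, coefficient = 1

I ≈ (0.500000/3) × 7.142349 = 1.190392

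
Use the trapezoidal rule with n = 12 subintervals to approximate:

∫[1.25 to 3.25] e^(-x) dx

f(x) = e^(-x)
a = 1.25, b = 3.25, n = 12
h = (b - a)/n = 0.166667

Trapezoidal rule: (h/2)[f(x₀) + 2f(x₁) + 2f(x₂) + ... + f(xₙ)]

x_0 = 1.2500, f(x_0) = 0.286505, coefficient = 1
x_1 = 1.4167, f(x_1) = 0.242521, coefficient = 2
x_2 = 1.5833, f(x_2) = 0.205290, coefficient = 2
x_3 = 1.7500, f(x_3) = 0.173774, coefficient = 2
x_4 = 1.9167, f(x_4) = 0.147096, coefficient = 2
x_5 = 2.0833, f(x_5) = 0.124514, coefficient = 2
x_6 = 2.2500, f(x_6) = 0.105399, coefficient = 2
x_7 = 2.4167, f(x_7) = 0.089219, coefficient = 2
x_8 = 2.5833, f(x_8) = 0.075522, coefficient = 2
x_9 = 2.7500, f(x_9) = 0.063928, coefficient = 2
x_10 = 2.9167, f(x_10) = 0.054114, coefficient = 2
x_11 = 3.0833, f(x_11) = 0.045806, coefficient = 2
x_12 = 3.2500, f(x_12) = 0.038774, coefficient = 1

I ≈ (0.166667/2) × 2.979645 = 0.248304
Exact value: 0.247731
Error: 0.000573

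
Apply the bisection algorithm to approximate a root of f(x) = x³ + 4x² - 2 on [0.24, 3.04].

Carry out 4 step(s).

f(x) = x³ + 4x² - 2
Initial interval: [0.24, 3.04]

Iteration 1:
  c_1 = (0.240000 + 3.040000)/2 = 1.640000
  f(c_1) = f(1.640000) = 13.169344
  f(a) × f(c) < 0, new interval: [0.240000, 1.640000]
Iteration 2:
  c_2 = (0.240000 + 1.640000)/2 = 0.940000
  f(c_2) = f(0.940000) = 2.364984
  f(a) × f(c) < 0, new interval: [0.240000, 0.940000]
Iteration 3:
  c_3 = (0.240000 + 0.940000)/2 = 0.590000
  f(c_3) = f(0.590000) = -0.402221
  f(a) × f(c) ≥ 0, new interval: [0.590000, 0.940000]
Iteration 4:
  c_4 = (0.590000 + 0.940000)/2 = 0.765000
  f(c_4) = f(0.765000) = 0.788597
  f(a) × f(c) < 0, new interval: [0.590000, 0.765000]

After 4 iteration(s), the approximation is c_4 = 0.765000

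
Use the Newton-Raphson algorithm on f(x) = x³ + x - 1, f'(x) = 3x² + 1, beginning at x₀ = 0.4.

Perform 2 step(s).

f(x) = x³ + x - 1
f'(x) = 3x² + 1
x₀ = 0.4

Newton-Raphson formula: x_{n+1} = x_n - f(x_n)/f'(x_n)

Iteration 1:
  f(0.400000) = -0.536000
  f'(0.400000) = 1.480000
  x_1 = 0.400000 - (-0.536000)/1.480000 = 0.762162
Iteration 2:
  f(0.762162) = 0.204895
  f'(0.762162) = 2.742673
  x_2 = 0.762162 - 0.204895/2.742673 = 0.687456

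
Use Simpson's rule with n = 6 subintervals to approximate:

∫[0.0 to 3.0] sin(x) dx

f(x) = sin(x)
a = 0.0, b = 3.0, n = 6
h = (b - a)/n = 0.500000

Simpson's rule: (h/3)[f(x₀) + 4f(x₁) + 2f(x₂) + ... + f(xₙ)]

x_0 = 0.0000, f(x_0) = 0.000000, coefficient = 1
x_1 = 0.5000, f(x_1) = 0.479426, coefficient = 4
x_2 = 1.0000, f(x_2) = 0.841471, coefficient = 2
x_3 = 1.5000, f(x_3) = 0.997495, coefficient = 4
x_4 = 2.0000, f(x_4) = 0.909297, coefficient = 2
x_5 = 2.5000, f(x_5) = 0.598472, coefficient = 4
x_6 = 3.0000, f(x_6) = 0.141120, coefficient = 1

I ≈ (0.500000/3) × 11.944228 = 1.990705
Exact value: 1.989992
Error: 0.000712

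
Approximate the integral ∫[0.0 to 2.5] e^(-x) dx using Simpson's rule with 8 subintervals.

f(x) = e^(-x)
a = 0.0, b = 2.5, n = 8
h = (b - a)/n = 0.312500

Simpson's rule: (h/3)[f(x₀) + 4f(x₁) + 2f(x₂) + ... + f(xₙ)]

x_0 = 0.0000, f(x_0) = 1.000000, coefficient = 1
x_1 = 0.3125, f(x_1) = 0.731616, coefficient = 4
x_2 = 0.6250, f(x_2) = 0.535261, coefficient = 2
x_3 = 0.9375, f(x_3) = 0.391606, coefficient = 4
x_4 = 1.2500, f(x_4) = 0.286505, coefficient = 2
x_5 = 1.5625, f(x_5) = 0.209611, coefficient = 4
x_6 = 1.8750, f(x_6) = 0.153355, coefficient = 2
x_7 = 2.1875, f(x_7) = 0.112197, coefficient = 4
x_8 = 2.5000, f(x_8) = 0.082085, coefficient = 1

I ≈ (0.312500/3) × 8.812446 = 0.917963
Exact value: 0.917915
Error: 0.000048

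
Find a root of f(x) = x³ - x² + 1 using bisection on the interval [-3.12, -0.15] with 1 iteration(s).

f(x) = x³ - x² + 1
Initial interval: [-3.12, -0.15]

Iteration 1:
  c_1 = (-3.120000 + (-0.150000))/2 = -1.635000
  f(c_1) = f(-1.635000) = -6.043948
  f(a) × f(c) ≥ 0, new interval: [-1.635000, -0.150000]

After 1 iteration(s), the approximation is c_1 = -1.635000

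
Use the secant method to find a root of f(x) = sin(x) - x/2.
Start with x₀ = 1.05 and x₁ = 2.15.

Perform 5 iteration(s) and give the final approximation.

f(x) = sin(x) - x/2
x₀ = 1.05, x₁ = 2.15

Secant formula: x_{n+1} = x_n - f(x_n)(x_n - x_{n-1})/(f(x_n) - f(x_{n-1}))

Iteration 1:
  f(1.050000) = 0.342423
  f(2.150000) = -0.238101
  x_2 = 2.150000 - (-0.238101)×(2.150000 - 1.050000)/(-0.238101 - 0.342423)
       = 1.698837
Iteration 2:
  f(2.150000) = -0.238101
  f(1.698837) = 0.142396
  x_3 = 1.698837 - 0.142396×(1.698837 - 2.150000)/(0.142396 - (-0.238101))
       = 1.867678
Iteration 3:
  f(1.698837) = 0.142396
  f(1.867678) = 0.022414
  x_4 = 1.867678 - 0.022414×(1.867678 - 1.698837)/(0.022414 - 0.142396)
       = 1.899220
Iteration 4:
  f(1.867678) = 0.022414
  f(1.899220) = -0.003058
  x_5 = 1.899220 - (-0.003058)×(1.899220 - 1.867678)/(-0.003058 - 0.022414)
       = 1.895433
Iteration 5:
  f(1.899220) = -0.003058
  f(1.895433) = 0.000050
  x_6 = 1.895433 - 0.000050×(1.895433 - 1.899220)/(0.000050 - (-0.003058))
       = 1.895494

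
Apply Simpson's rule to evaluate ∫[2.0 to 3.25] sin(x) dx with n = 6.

f(x) = sin(x)
a = 2.0, b = 3.25, n = 6
h = (b - a)/n = 0.208333

Simpson's rule: (h/3)[f(x₀) + 4f(x₁) + 2f(x₂) + ... + f(xₙ)]

x_0 = 2.0000, f(x_0) = 0.909297, coefficient = 1
x_1 = 2.2083, f(x_1) = 0.803564, coefficient = 4
x_2 = 2.4167, f(x_2) = 0.663080, coefficient = 2
x_3 = 2.6250, f(x_3) = 0.493920, coefficient = 4
x_4 = 2.8333, f(x_4) = 0.303400, coefficient = 2
x_5 = 3.0417, f(x_5) = 0.099760, coefficient = 4
x_6 = 3.2500, f(x_6) = -0.108195, coefficient = 1

I ≈ (0.208333/3) × 8.323040 = 0.577989
Exact value: 0.577983
Error: 0.000006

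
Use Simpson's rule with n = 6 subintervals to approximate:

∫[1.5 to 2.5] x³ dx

f(x) = x³
a = 1.5, b = 2.5, n = 6
h = (b - a)/n = 0.166667

Simpson's rule: (h/3)[f(x₀) + 4f(x₁) + 2f(x₂) + ... + f(xₙ)]

x_0 = 1.5000, f(x_0) = 3.375000, coefficient = 1
x_1 = 1.6667, f(x_1) = 4.629630, coefficient = 4
x_2 = 1.8333, f(x_2) = 6.162037, coefficient = 2
x_3 = 2.0000, f(x_3) = 8.000000, coefficient = 4
x_4 = 2.1667, f(x_4) = 10.171296, coefficient = 2
x_5 = 2.3333, f(x_5) = 12.703704, coefficient = 4
x_6 = 2.5000, f(x_6) = 15.625000, coefficient = 1

I ≈ (0.166667/3) × 153.000000 = 8.500000
Exact value: 8.500000
Error: 0.000000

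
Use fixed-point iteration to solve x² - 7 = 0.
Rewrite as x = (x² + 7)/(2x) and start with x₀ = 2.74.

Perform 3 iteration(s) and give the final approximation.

Equation: x² - 7 = 0
Fixed-point form: x = (x² + 7)/(2x)
x₀ = 2.74

x_1 = g(2.740000) = 2.647372
x_2 = g(2.647372) = 2.645752
x_3 = g(2.645752) = 2.645751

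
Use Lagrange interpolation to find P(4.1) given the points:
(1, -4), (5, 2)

Lagrange interpolation formula:
P(x) = Σ yᵢ × Lᵢ(x)
where Lᵢ(x) = Π_{j≠i} (x - xⱼ)/(xᵢ - xⱼ)

L_0(4.1) = (4.1 - 5)/(1 - 5) = 0.225000
L_1(4.1) = (4.1 - 1)/(5 - 1) = 0.775000

P(4.1) = (-4)×L_0(4.1) + 2×L_1(4.1)
P(4.1) = 0.650000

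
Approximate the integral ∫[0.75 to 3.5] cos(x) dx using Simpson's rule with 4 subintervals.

f(x) = cos(x)
a = 0.75, b = 3.5, n = 4
h = (b - a)/n = 0.687500

Simpson's rule: (h/3)[f(x₀) + 4f(x₁) + 2f(x₂) + ... + f(xₙ)]

x_0 = 0.7500, f(x_0) = 0.731689, coefficient = 1
x_1 = 1.4375, f(x_1) = 0.132902, coefficient = 4
x_2 = 2.1250, f(x_2) = -0.526266, coefficient = 2
x_3 = 2.8125, f(x_3) = -0.946336, coefficient = 4
x_4 = 3.5000, f(x_4) = -0.936457, coefficient = 1

I ≈ (0.687500/3) × -4.511037 = -1.033779
Exact value: -1.032422
Error: 0.001357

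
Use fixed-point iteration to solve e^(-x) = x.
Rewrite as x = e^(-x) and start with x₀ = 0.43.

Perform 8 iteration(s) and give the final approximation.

Equation: e^(-x) = x
Fixed-point form: x = e^(-x)
x₀ = 0.43

x_1 = g(0.430000) = 0.650509
x_2 = g(0.650509) = 0.521780
x_3 = g(0.521780) = 0.593463
x_4 = g(0.593463) = 0.552411
x_5 = g(0.552411) = 0.575561
x_6 = g(0.575561) = 0.562390
x_7 = g(0.562390) = 0.569846
x_8 = g(0.569846) = 0.565613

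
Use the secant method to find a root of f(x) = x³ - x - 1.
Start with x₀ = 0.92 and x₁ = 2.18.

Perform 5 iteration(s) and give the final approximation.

f(x) = x³ - x - 1
x₀ = 0.92, x₁ = 2.18

Secant formula: x_{n+1} = x_n - f(x_n)(x_n - x_{n-1})/(f(x_n) - f(x_{n-1}))

Iteration 1:
  f(0.920000) = -1.141312
  f(2.180000) = 7.180232
  x_2 = 2.180000 - 7.180232×(2.180000 - 0.920000)/(7.180232 - (-1.141312))
       = 1.092811
Iteration 2:
  f(2.180000) = 7.180232
  f(1.092811) = -0.787737
  x_3 = 1.092811 - (-0.787737)×(1.092811 - 2.180000)/(-0.787737 - 7.180232)
       = 1.200294
Iteration 3:
  f(1.092811) = -0.787737
  f(1.200294) = -0.471025
  x_4 = 1.200294 - (-0.471025)×(1.200294 - 1.092811)/(-0.471025 - (-0.787737))
       = 1.360145
Iteration 4:
  f(1.200294) = -0.471025
  f(1.360145) = 0.156118
  x_5 = 1.360145 - 0.156118×(1.360145 - 1.200294)/(0.156118 - (-0.471025))
       = 1.320353
Iteration 5:
  f(1.360145) = 0.156118
  f(1.320353) = -0.018540
  x_6 = 1.320353 - (-0.018540)×(1.320353 - 1.360145)/(-0.018540 - 0.156118)
       = 1.324577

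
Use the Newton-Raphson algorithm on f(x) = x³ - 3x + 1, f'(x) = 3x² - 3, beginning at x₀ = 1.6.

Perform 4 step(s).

f(x) = x³ - 3x + 1
f'(x) = 3x² - 3
x₀ = 1.6

Newton-Raphson formula: x_{n+1} = x_n - f(x_n)/f'(x_n)

Iteration 1:
  f(1.600000) = 0.296000
  f'(1.600000) = 4.680000
  x_1 = 1.600000 - 0.296000/4.680000 = 1.536752
Iteration 2:
  f(1.536752) = 0.018948
  f'(1.536752) = 4.084821
  x_2 = 1.536752 - 0.018948/4.084821 = 1.532113
Iteration 3:
  f(1.532113) = 0.000099
  f'(1.532113) = 4.042114
  x_3 = 1.532113 - 0.000099/4.042114 = 1.532089
Iteration 4:
  f(1.532089) = 0.000000
  f'(1.532089) = 4.041889
  x_4 = 1.532089 - 0.000000/4.041889 = 1.532089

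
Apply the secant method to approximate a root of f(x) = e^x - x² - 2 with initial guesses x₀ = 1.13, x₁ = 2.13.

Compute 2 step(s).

f(x) = e^x - x² - 2
x₀ = 1.13, x₁ = 2.13

Secant formula: x_{n+1} = x_n - f(x_n)(x_n - x_{n-1})/(f(x_n) - f(x_{n-1}))

Iteration 1:
  f(1.130000) = -0.181243
  f(2.130000) = 1.877967
  x_2 = 2.130000 - 1.877967×(2.130000 - 1.130000)/(1.877967 - (-0.181243))
       = 1.218016
Iteration 2:
  f(2.130000) = 1.877967
  f(1.218016) = -0.103089
  x_3 = 1.218016 - (-0.103089)×(1.218016 - 2.130000)/(-0.103089 - 1.877967)
       = 1.265473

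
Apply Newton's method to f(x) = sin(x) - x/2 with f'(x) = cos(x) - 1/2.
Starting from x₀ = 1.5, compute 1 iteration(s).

f(x) = sin(x) - x/2
f'(x) = cos(x) - 1/2
x₀ = 1.5

Newton-Raphson formula: x_{n+1} = x_n - f(x_n)/f'(x_n)

Iteration 1:
  f(1.500000) = 0.247495
  f'(1.500000) = -0.429263
  x_1 = 1.500000 - 0.247495/(-0.429263) = 2.076558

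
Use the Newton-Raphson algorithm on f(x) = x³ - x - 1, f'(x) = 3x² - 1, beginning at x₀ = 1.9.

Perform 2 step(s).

f(x) = x³ - x - 1
f'(x) = 3x² - 1
x₀ = 1.9

Newton-Raphson formula: x_{n+1} = x_n - f(x_n)/f'(x_n)

Iteration 1:
  f(1.900000) = 3.959000
  f'(1.900000) = 9.830000
  x_1 = 1.900000 - 3.959000/9.830000 = 1.497253
Iteration 2:
  f(1.497253) = 0.859240
  f'(1.497253) = 5.725302
  x_2 = 1.497253 - 0.859240/5.725302 = 1.347176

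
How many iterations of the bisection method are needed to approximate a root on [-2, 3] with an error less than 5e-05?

We need (b-a)/2^n ≤ 5e-05
(3 - (-2))/2^n ≤ 5e-05
5/2^n ≤ 5e-05
2^n ≥ 100000
n ≥ log₂(100000) = 16.61
n ≥ 17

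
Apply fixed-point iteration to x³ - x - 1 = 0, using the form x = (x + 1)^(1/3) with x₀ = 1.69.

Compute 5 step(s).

Equation: x³ - x - 1 = 0
Fixed-point form: x = (x + 1)^(1/3)
x₀ = 1.69

x_1 = g(1.690000) = 1.390755
x_2 = g(1.390755) = 1.337145
x_3 = g(1.337145) = 1.327074
x_4 = g(1.327074) = 1.325165
x_5 = g(1.325165) = 1.324803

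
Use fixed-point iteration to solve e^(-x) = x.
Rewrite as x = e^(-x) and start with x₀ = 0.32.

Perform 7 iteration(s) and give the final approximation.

Equation: e^(-x) = x
Fixed-point form: x = e^(-x)
x₀ = 0.32

x_1 = g(0.320000) = 0.726149
x_2 = g(0.726149) = 0.483768
x_3 = g(0.483768) = 0.616456
x_4 = g(0.616456) = 0.539854
x_5 = g(0.539854) = 0.582833
x_6 = g(0.582833) = 0.558314
x_7 = g(0.558314) = 0.572173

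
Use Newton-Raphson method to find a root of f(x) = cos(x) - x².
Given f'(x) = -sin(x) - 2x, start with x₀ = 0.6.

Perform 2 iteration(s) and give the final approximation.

f(x) = cos(x) - x²
f'(x) = -sin(x) - 2x
x₀ = 0.6

Newton-Raphson formula: x_{n+1} = x_n - f(x_n)/f'(x_n)

Iteration 1:
  f(0.600000) = 0.465336
  f'(0.600000) = -1.764642
  x_1 = 0.600000 - 0.465336/(-1.764642) = 0.863700
Iteration 2:
  f(0.863700) = -0.096348
  f'(0.863700) = -2.487650
  x_2 = 0.863700 - (-0.096348)/(-2.487650) = 0.824969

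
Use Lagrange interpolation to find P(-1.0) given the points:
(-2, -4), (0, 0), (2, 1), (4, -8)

Lagrange interpolation formula:
P(x) = Σ yᵢ × Lᵢ(x)
where Lᵢ(x) = Π_{j≠i} (x - xⱼ)/(xᵢ - xⱼ)

L_0(-1.0) = (-1.0 - 0)/(-2 - 0) × (-1.0 - 2)/(-2 - 2) × (-1.0 - 4)/(-2 - 4) = 0.312500
L_1(-1.0) = (-1.0 - (-2))/(0 - (-2)) × (-1.0 - 2)/(0 - 2) × (-1.0 - 4)/(0 - 4) = 0.937500
L_2(-1.0) = (-1.0 - (-2))/(2 - (-2)) × (-1.0 - 0)/(2 - 0) × (-1.0 - 4)/(2 - 4) = -0.312500
L_3(-1.0) = (-1.0 - (-2))/(4 - (-2)) × (-1.0 - 0)/(4 - 0) × (-1.0 - 2)/(4 - 2) = 0.062500

P(-1.0) = (-4)×L_0(-1.0) + 0×L_1(-1.0) + 1×L_2(-1.0) + (-8)×L_3(-1.0)
P(-1.0) = -2.062500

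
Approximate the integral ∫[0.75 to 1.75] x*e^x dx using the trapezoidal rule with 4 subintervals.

f(x) = x*e^x
a = 0.75, b = 1.75, n = 4
h = (b - a)/n = 0.250000

Trapezoidal rule: (h/2)[f(x₀) + 2f(x₁) + 2f(x₂) + ... + f(xₙ)]

x_0 = 0.7500, f(x_0) = 1.587750, coefficient = 1
x_1 = 1.0000, f(x_1) = 2.718282, coefficient = 2
x_2 = 1.2500, f(x_2) = 4.362929, coefficient = 2
x_3 = 1.5000, f(x_3) = 6.722534, coefficient = 2
x_4 = 1.7500, f(x_4) = 10.070555, coefficient = 1

I ≈ (0.250000/2) × 39.265793 = 4.908224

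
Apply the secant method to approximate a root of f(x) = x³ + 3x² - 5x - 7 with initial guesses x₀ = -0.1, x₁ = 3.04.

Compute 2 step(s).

f(x) = x³ + 3x² - 5x - 7
x₀ = -0.1, x₁ = 3.04

Secant formula: x_{n+1} = x_n - f(x_n)(x_n - x_{n-1})/(f(x_n) - f(x_{n-1}))

Iteration 1:
  f(-0.100000) = -6.471000
  f(3.040000) = 33.619264
  x_2 = 3.040000 - 33.619264×(3.040000 - (-0.100000))/(33.619264 - (-6.471000))
       = 0.406830
Iteration 2:
  f(3.040000) = 33.619264
  f(0.406830) = -8.470283
  x_3 = 0.406830 - (-8.470283)×(0.406830 - 3.040000)/(-8.470283 - 33.619264)
       = 0.936740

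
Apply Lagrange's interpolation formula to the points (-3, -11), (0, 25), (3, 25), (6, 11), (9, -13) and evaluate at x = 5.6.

Lagrange interpolation formula:
P(x) = Σ yᵢ × Lᵢ(x)
where Lᵢ(x) = Π_{j≠i} (x - xⱼ)/(xᵢ - xⱼ)

L_0(5.6) = (5.6 - 0)/(-3 - 0) × (5.6 - 3)/(-3 - 3) × (5.6 - 6)/(-3 - 6) × (5.6 - 9)/(-3 - 9) = 0.010186
L_1(5.6) = (5.6 - (-3))/(0 - (-3)) × (5.6 - 3)/(0 - 3) × (5.6 - 6)/(0 - 6) × (5.6 - 9)/(0 - 9) = -0.062571
L_2(5.6) = (5.6 - (-3))/(3 - (-3)) × (5.6 - 0)/(3 - 0) × (5.6 - 6)/(3 - 6) × (5.6 - 9)/(3 - 9) = 0.202153
L_3(5.6) = (5.6 - (-3))/(6 - (-3)) × (5.6 - 0)/(6 - 0) × (5.6 - 3)/(6 - 3) × (5.6 - 9)/(6 - 9) = 0.875997
L_4(5.6) = (5.6 - (-3))/(9 - (-3)) × (5.6 - 0)/(9 - 0) × (5.6 - 3)/(9 - 3) × (5.6 - 6)/(9 - 6) = -0.025765

P(5.6) = (-11)×L_0(5.6) + 25×L_1(5.6) + 25×L_2(5.6) + 11×L_3(5.6) + (-13)×L_4(5.6)
P(5.6) = 13.348405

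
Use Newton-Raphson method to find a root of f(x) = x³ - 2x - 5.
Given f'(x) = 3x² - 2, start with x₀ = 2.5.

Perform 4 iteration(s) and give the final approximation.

f(x) = x³ - 2x - 5
f'(x) = 3x² - 2
x₀ = 2.5

Newton-Raphson formula: x_{n+1} = x_n - f(x_n)/f'(x_n)

Iteration 1:
  f(2.500000) = 5.625000
  f'(2.500000) = 16.750000
  x_1 = 2.500000 - 5.625000/16.750000 = 2.164179
Iteration 2:
  f(2.164179) = 0.807945
  f'(2.164179) = 12.051014
  x_2 = 2.164179 - 0.807945/12.051014 = 2.097135
Iteration 3:
  f(2.097135) = 0.028882
  f'(2.097135) = 11.193930
  x_3 = 2.097135 - 0.028882/11.193930 = 2.094555
Iteration 4:
  f(2.094555) = 0.000042
  f'(2.094555) = 11.161485
  x_4 = 2.094555 - 0.000042/11.161485 = 2.094551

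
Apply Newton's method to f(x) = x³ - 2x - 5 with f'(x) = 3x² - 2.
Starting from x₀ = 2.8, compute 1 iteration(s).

f(x) = x³ - 2x - 5
f'(x) = 3x² - 2
x₀ = 2.8

Newton-Raphson formula: x_{n+1} = x_n - f(x_n)/f'(x_n)

Iteration 1:
  f(2.800000) = 11.352000
  f'(2.800000) = 21.520000
  x_1 = 2.800000 - 11.352000/21.520000 = 2.272491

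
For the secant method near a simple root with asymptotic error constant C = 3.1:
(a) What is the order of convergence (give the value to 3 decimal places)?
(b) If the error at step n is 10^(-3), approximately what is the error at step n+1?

(a) Secant method has superlinear convergence with order φ = (1+√5)/2 ≈ 1.618.
    This means |e_{n+1}| ≈ C|e_n|^1.618.

(b) With |e_n| = 10^(-3) and C = 3.1:
    |e_{n+1}| ≈ 3.1 × (10^(-3))^1.618 = 3.1 × 10^(-4.85)

(a) ≈ 1.618 (golden ratio); (b) |e_{n+1}| ≈ 4.338e-05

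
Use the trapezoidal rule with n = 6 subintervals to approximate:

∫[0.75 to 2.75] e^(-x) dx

f(x) = e^(-x)
a = 0.75, b = 2.75, n = 6
h = (b - a)/n = 0.333333

Trapezoidal rule: (h/2)[f(x₀) + 2f(x₁) + 2f(x₂) + ... + f(xₙ)]

x_0 = 0.7500, f(x_0) = 0.472367, coefficient = 1
x_1 = 1.0833, f(x_1) = 0.338465, coefficient = 2
x_2 = 1.4167, f(x_2) = 0.242521, coefficient = 2
x_3 = 1.7500, f(x_3) = 0.173774, coefficient = 2
x_4 = 2.0833, f(x_4) = 0.124514, coefficient = 2
x_5 = 2.4167, f(x_5) = 0.089219, coefficient = 2
x_6 = 2.7500, f(x_6) = 0.063928, coefficient = 1

I ≈ (0.333333/2) × 2.473281 = 0.412214
Exact value: 0.408439
Error: 0.003775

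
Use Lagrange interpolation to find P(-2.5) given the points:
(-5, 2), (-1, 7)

Lagrange interpolation formula:
P(x) = Σ yᵢ × Lᵢ(x)
where Lᵢ(x) = Π_{j≠i} (x - xⱼ)/(xᵢ - xⱼ)

L_0(-2.5) = (-2.5 - (-1))/(-5 - (-1)) = 0.375000
L_1(-2.5) = (-2.5 - (-5))/(-1 - (-5)) = 0.625000

P(-2.5) = 2×L_0(-2.5) + 7×L_1(-2.5)
P(-2.5) = 5.125000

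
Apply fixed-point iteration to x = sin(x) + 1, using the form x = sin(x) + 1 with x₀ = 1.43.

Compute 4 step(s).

Equation: x = sin(x) + 1
Fixed-point form: x = sin(x) + 1
x₀ = 1.43

x_1 = g(1.430000) = 1.990105
x_2 = g(1.990105) = 1.913371
x_3 = g(1.913371) = 1.941893
x_4 = g(1.941893) = 1.931930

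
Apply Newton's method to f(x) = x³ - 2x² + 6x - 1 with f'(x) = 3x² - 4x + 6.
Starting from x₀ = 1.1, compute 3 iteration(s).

f(x) = x³ - 2x² + 6x - 1
f'(x) = 3x² - 4x + 6
x₀ = 1.1

Newton-Raphson formula: x_{n+1} = x_n - f(x_n)/f'(x_n)

Iteration 1:
  f(1.100000) = 4.511000
  f'(1.100000) = 5.230000
  x_1 = 1.100000 - 4.511000/5.230000 = 0.237476
Iteration 2:
  f(0.237476) = 0.325459
  f'(0.237476) = 5.219280
  x_2 = 0.237476 - 0.325459/5.219280 = 0.175119
Iteration 3:
  f(0.175119) = -0.005249
  f'(0.175119) = 5.391524
  x_3 = 0.175119 - (-0.005249)/5.391524 = 0.176093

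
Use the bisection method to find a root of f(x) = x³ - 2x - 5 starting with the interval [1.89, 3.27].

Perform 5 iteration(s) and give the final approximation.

f(x) = x³ - 2x - 5
Initial interval: [1.89, 3.27]

Iteration 1:
  c_1 = (1.890000 + 3.270000)/2 = 2.580000
  f(c_1) = f(2.580000) = 7.013512
  f(a) × f(c) < 0, new interval: [1.890000, 2.580000]
Iteration 2:
  c_2 = (1.890000 + 2.580000)/2 = 2.235000
  f(c_2) = f(2.235000) = 1.694328
  f(a) × f(c) < 0, new interval: [1.890000, 2.235000]
Iteration 3:
  c_3 = (1.890000 + 2.235000)/2 = 2.062500
  f(c_3) = f(2.062500) = -0.351318
  f(a) × f(c) ≥ 0, new interval: [2.062500, 2.235000]
Iteration 4:
  c_4 = (2.062500 + 2.235000)/2 = 2.148750
  f(c_4) = f(2.148750) = 0.623551
  f(a) × f(c) < 0, new interval: [2.062500, 2.148750]
Iteration 5:
  c_5 = (2.062500 + 2.148750)/2 = 2.105625
  f(c_5) = f(2.105625) = 0.124368
  f(a) × f(c) < 0, new interval: [2.062500, 2.105625]

After 5 iteration(s), the approximation is c_5 = 2.105625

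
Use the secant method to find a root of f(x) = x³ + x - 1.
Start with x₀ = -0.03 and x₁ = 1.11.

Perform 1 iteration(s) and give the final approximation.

f(x) = x³ + x - 1
x₀ = -0.03, x₁ = 1.11

Secant formula: x_{n+1} = x_n - f(x_n)(x_n - x_{n-1})/(f(x_n) - f(x_{n-1}))

Iteration 1:
  f(-0.030000) = -1.030027
  f(1.110000) = 1.477631
  x_2 = 1.110000 - 1.477631×(1.110000 - (-0.030000))/(1.477631 - (-1.030027))
       = 0.438258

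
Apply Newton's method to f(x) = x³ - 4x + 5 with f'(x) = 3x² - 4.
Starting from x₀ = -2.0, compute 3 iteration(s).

f(x) = x³ - 4x + 5
f'(x) = 3x² - 4
x₀ = -2.0

Newton-Raphson formula: x_{n+1} = x_n - f(x_n)/f'(x_n)

Iteration 1:
  f(-2.000000) = 5.000000
  f'(-2.000000) = 8.000000
  x_1 = -2.000000 - 5.000000/8.000000 = -2.625000
Iteration 2:
  f(-2.625000) = -2.587891
  f'(-2.625000) = 16.671875
  x_2 = -2.625000 - (-2.587891)/16.671875 = -2.469775
Iteration 3:
  f(-2.469775) = -0.186006
  f'(-2.469775) = 14.299367
  x_3 = -2.469775 - (-0.186006)/14.299367 = -2.456767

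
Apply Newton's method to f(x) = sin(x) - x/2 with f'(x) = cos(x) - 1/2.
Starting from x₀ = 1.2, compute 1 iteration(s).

f(x) = sin(x) - x/2
f'(x) = cos(x) - 1/2
x₀ = 1.2

Newton-Raphson formula: x_{n+1} = x_n - f(x_n)/f'(x_n)

Iteration 1:
  f(1.200000) = 0.332039
  f'(1.200000) = -0.137642
  x_1 = 1.200000 - 0.332039/(-0.137642) = 3.612334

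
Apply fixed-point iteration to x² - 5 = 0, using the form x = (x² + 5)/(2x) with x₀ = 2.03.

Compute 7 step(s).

Equation: x² - 5 = 0
Fixed-point form: x = (x² + 5)/(2x)
x₀ = 2.03

x_1 = g(2.030000) = 2.246527
x_2 = g(2.246527) = 2.236092
x_3 = g(2.236092) = 2.236068
x_4 = g(2.236068) = 2.236068
x_5 = g(2.236068) = 2.236068
x_6 = g(2.236068) = 2.236068
x_7 = g(2.236068) = 2.236068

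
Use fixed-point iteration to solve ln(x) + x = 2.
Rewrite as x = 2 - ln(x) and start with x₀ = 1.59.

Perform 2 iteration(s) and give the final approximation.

Equation: ln(x) + x = 2
Fixed-point form: x = 2 - ln(x)
x₀ = 1.59

x_1 = g(1.590000) = 1.536266
x_2 = g(1.536266) = 1.570645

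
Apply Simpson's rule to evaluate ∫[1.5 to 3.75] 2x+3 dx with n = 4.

f(x) = 2x+3
a = 1.5, b = 3.75, n = 4
h = (b - a)/n = 0.562500

Simpson's rule: (h/3)[f(x₀) + 4f(x₁) + 2f(x₂) + ... + f(xₙ)]

x_0 = 1.5000, f(x_0) = 6.000000, coefficient = 1
x_1 = 2.0625, f(x_1) = 7.125000, coefficient = 4
x_2 = 2.6250, f(x_2) = 8.250000, coefficient = 2
x_3 = 3.1875, f(x_3) = 9.375000, coefficient = 4
x_4 = 3.7500, f(x_4) = 10.500000, coefficient = 1

I ≈ (0.562500/3) × 99.000000 = 18.562500
Exact value: 18.562500
Error: 0.000000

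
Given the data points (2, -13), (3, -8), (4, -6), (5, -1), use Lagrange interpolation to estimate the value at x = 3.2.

Lagrange interpolation formula:
P(x) = Σ yᵢ × Lᵢ(x)
where Lᵢ(x) = Π_{j≠i} (x - xⱼ)/(xᵢ - xⱼ)

L_0(3.2) = (3.2 - 3)/(2 - 3) × (3.2 - 4)/(2 - 4) × (3.2 - 5)/(2 - 5) = -0.048000
L_1(3.2) = (3.2 - 2)/(3 - 2) × (3.2 - 4)/(3 - 4) × (3.2 - 5)/(3 - 5) = 0.864000
L_2(3.2) = (3.2 - 2)/(4 - 2) × (3.2 - 3)/(4 - 3) × (3.2 - 5)/(4 - 5) = 0.216000
L_3(3.2) = (3.2 - 2)/(5 - 2) × (3.2 - 3)/(5 - 3) × (3.2 - 4)/(5 - 4) = -0.032000

P(3.2) = (-13)×L_0(3.2) + (-8)×L_1(3.2) + (-6)×L_2(3.2) + (-1)×L_3(3.2)
P(3.2) = -7.552000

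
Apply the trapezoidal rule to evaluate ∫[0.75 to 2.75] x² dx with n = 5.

f(x) = x²
a = 0.75, b = 2.75, n = 5
h = (b - a)/n = 0.400000

Trapezoidal rule: (h/2)[f(x₀) + 2f(x₁) + 2f(x₂) + ... + f(xₙ)]

x_0 = 0.7500, f(x_0) = 0.562500, coefficient = 1
x_1 = 1.1500, f(x_1) = 1.322500, coefficient = 2
x_2 = 1.5500, f(x_2) = 2.402500, coefficient = 2
x_3 = 1.9500, f(x_3) = 3.802500, coefficient = 2
x_4 = 2.3500, f(x_4) = 5.522500, coefficient = 2
x_5 = 2.7500, f(x_5) = 7.562500, coefficient = 1

I ≈ (0.400000/2) × 34.225000 = 6.845000
Exact value: 6.791667
Error: 0.053333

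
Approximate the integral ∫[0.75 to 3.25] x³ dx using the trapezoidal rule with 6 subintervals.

f(x) = x³
a = 0.75, b = 3.25, n = 6
h = (b - a)/n = 0.416667

Trapezoidal rule: (h/2)[f(x₀) + 2f(x₁) + 2f(x₂) + ... + f(xₙ)]

x_0 = 0.7500, f(x_0) = 0.421875, coefficient = 1
x_1 = 1.1667, f(x_1) = 1.587963, coefficient = 2
x_2 = 1.5833, f(x_2) = 3.969329, coefficient = 2
x_3 = 2.0000, f(x_3) = 8.000000, coefficient = 2
x_4 = 2.4167, f(x_4) = 14.114005, coefficient = 2
x_5 = 2.8333, f(x_5) = 22.745370, coefficient = 2
x_6 = 3.2500, f(x_6) = 34.328125, coefficient = 1

I ≈ (0.416667/2) × 135.583333 = 28.246528
Exact value: 27.812500
Error: 0.434028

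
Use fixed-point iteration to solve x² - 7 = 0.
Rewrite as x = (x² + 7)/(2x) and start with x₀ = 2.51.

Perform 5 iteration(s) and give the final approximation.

Equation: x² - 7 = 0
Fixed-point form: x = (x² + 7)/(2x)
x₀ = 2.51

x_1 = g(2.510000) = 2.649422
x_2 = g(2.649422) = 2.645754
x_3 = g(2.645754) = 2.645751
x_4 = g(2.645751) = 2.645751
x_5 = g(2.645751) = 2.645751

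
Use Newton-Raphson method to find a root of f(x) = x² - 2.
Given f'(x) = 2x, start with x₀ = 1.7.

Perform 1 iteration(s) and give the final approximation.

f(x) = x² - 2
f'(x) = 2x
x₀ = 1.7

Newton-Raphson formula: x_{n+1} = x_n - f(x_n)/f'(x_n)

Iteration 1:
  f(1.700000) = 0.890000
  f'(1.700000) = 3.400000
  x_1 = 1.700000 - 0.890000/3.400000 = 1.438235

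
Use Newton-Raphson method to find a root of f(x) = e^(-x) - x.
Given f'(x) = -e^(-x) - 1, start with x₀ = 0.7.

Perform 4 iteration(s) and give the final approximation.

f(x) = e^(-x) - x
f'(x) = -e^(-x) - 1
x₀ = 0.7

Newton-Raphson formula: x_{n+1} = x_n - f(x_n)/f'(x_n)

Iteration 1:
  f(0.700000) = -0.203415
  f'(0.700000) = -1.496585
  x_1 = 0.700000 - (-0.203415)/(-1.496585) = 0.564081
Iteration 2:
  f(0.564081) = 0.004802
  f'(0.564081) = -1.568883
  x_2 = 0.564081 - 0.004802/(-1.568883) = 0.567142
Iteration 3:
  f(0.567142) = 0.000003
  f'(0.567142) = -1.567144
  x_3 = 0.567142 - 0.000003/(-1.567144) = 0.567143
Iteration 4:
  f(0.567143) = 0.000000
  f'(0.567143) = -1.567143
  x_4 = 0.567143 - 0.000000/(-1.567143) = 0.567143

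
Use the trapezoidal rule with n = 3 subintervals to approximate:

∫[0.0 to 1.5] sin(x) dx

f(x) = sin(x)
a = 0.0, b = 1.5, n = 3
h = (b - a)/n = 0.500000

Trapezoidal rule: (h/2)[f(x₀) + 2f(x₁) + 2f(x₂) + ... + f(xₙ)]

x_0 = 0.0000, f(x_0) = 0.000000, coefficient = 1
x_1 = 0.5000, f(x_1) = 0.479426, coefficient = 2
x_2 = 1.0000, f(x_2) = 0.841471, coefficient = 2
x_3 = 1.5000, f(x_3) = 0.997495, coefficient = 1

I ≈ (0.500000/2) × 3.639288 = 0.909822
Exact value: 0.929263
Error: 0.019441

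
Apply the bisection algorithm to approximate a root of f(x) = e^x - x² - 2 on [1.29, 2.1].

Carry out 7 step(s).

f(x) = e^x - x² - 2
Initial interval: [1.29, 2.1]

Iteration 1:
  c_1 = (1.290000 + 2.100000)/2 = 1.695000
  f(c_1) = f(1.695000) = 0.573621
  f(a) × f(c) < 0, new interval: [1.290000, 1.695000]
Iteration 2:
  c_2 = (1.290000 + 1.695000)/2 = 1.492500
  f(c_2) = f(1.492500) = 0.220646
  f(a) × f(c) < 0, new interval: [1.290000, 1.492500]
Iteration 3:
  c_3 = (1.290000 + 1.492500)/2 = 1.391250
  f(c_3) = f(1.391250) = 0.084295
  f(a) × f(c) < 0, new interval: [1.290000, 1.391250]
Iteration 4:
  c_4 = (1.290000 + 1.391250)/2 = 1.340625
  f(c_4) = f(1.340625) = 0.024156
  f(a) × f(c) < 0, new interval: [1.290000, 1.340625]
Iteration 5:
  c_5 = (1.290000 + 1.340625)/2 = 1.315313
  f(c_5) = f(1.315313) = -0.004132
  f(a) × f(c) ≥ 0, new interval: [1.315313, 1.340625]
Iteration 6:
  c_6 = (1.315313 + 1.340625)/2 = 1.327969
  f(c_6) = f(1.327969) = 0.009870
  f(a) × f(c) < 0, new interval: [1.315313, 1.327969]
Iteration 7:
  c_7 = (1.315313 + 1.327969)/2 = 1.321641
  f(c_7) = f(1.321641) = 0.002834
  f(a) × f(c) < 0, new interval: [1.315313, 1.321641]

After 7 iteration(s), the approximation is c_7 = 1.321641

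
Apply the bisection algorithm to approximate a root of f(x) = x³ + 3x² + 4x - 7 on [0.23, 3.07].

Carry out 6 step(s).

f(x) = x³ + 3x² + 4x - 7
Initial interval: [0.23, 3.07]

Iteration 1:
  c_1 = (0.230000 + 3.070000)/2 = 1.650000
  f(c_1) = f(1.650000) = 12.259625
  f(a) × f(c) < 0, new interval: [0.230000, 1.650000]
Iteration 2:
  c_2 = (0.230000 + 1.650000)/2 = 0.940000
  f(c_2) = f(0.940000) = 0.241384
  f(a) × f(c) < 0, new interval: [0.230000, 0.940000]
Iteration 3:
  c_3 = (0.230000 + 0.940000)/2 = 0.585000
  f(c_3) = f(0.585000) = -3.433123
  f(a) × f(c) ≥ 0, new interval: [0.585000, 0.940000]
Iteration 4:
  c_4 = (0.585000 + 0.940000)/2 = 0.762500
  f(c_4) = f(0.762500) = -1.762459
  f(a) × f(c) ≥ 0, new interval: [0.762500, 0.940000]
Iteration 5:
  c_5 = (0.762500 + 0.940000)/2 = 0.851250
  f(c_5) = f(0.851250) = -0.804282
  f(a) × f(c) ≥ 0, new interval: [0.851250, 0.940000]
Iteration 6:
  c_6 = (0.851250 + 0.940000)/2 = 0.895625
  f(c_6) = f(0.895625) = -0.292647
  f(a) × f(c) ≥ 0, new interval: [0.895625, 0.940000]

After 6 iteration(s), the approximation is c_6 = 0.895625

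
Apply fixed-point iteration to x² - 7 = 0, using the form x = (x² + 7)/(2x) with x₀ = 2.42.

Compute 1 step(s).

Equation: x² - 7 = 0
Fixed-point form: x = (x² + 7)/(2x)
x₀ = 2.42

x_1 = g(2.420000) = 2.656281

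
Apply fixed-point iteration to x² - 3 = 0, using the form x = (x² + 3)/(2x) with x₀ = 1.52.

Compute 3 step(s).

Equation: x² - 3 = 0
Fixed-point form: x = (x² + 3)/(2x)
x₀ = 1.52

x_1 = g(1.520000) = 1.746842
x_2 = g(1.746842) = 1.732113
x_3 = g(1.732113) = 1.732051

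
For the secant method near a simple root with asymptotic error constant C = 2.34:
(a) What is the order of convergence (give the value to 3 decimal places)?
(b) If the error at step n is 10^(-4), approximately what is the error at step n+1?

(a) Secant method has superlinear convergence with order φ = (1+√5)/2 ≈ 1.618.
    This means |e_{n+1}| ≈ C|e_n|^1.618.

(b) With |e_n| = 10^(-4) and C = 2.34:
    |e_{n+1}| ≈ 2.34 × (10^(-4))^1.618 = 2.34 × 10^(-6.47)

(a) ≈ 1.618 (golden ratio); (b) |e_{n+1}| ≈ 7.890e-07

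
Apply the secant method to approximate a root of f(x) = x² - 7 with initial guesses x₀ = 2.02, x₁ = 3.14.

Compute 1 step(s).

f(x) = x² - 7
x₀ = 2.02, x₁ = 3.14

Secant formula: x_{n+1} = x_n - f(x_n)(x_n - x_{n-1})/(f(x_n) - f(x_{n-1}))

Iteration 1:
  f(2.020000) = -2.919600
  f(3.140000) = 2.859600
  x_2 = 3.140000 - 2.859600×(3.140000 - 2.020000)/(2.859600 - (-2.919600))
       = 2.585814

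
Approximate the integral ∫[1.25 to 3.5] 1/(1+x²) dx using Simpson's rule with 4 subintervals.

f(x) = 1/(1+x²)
a = 1.25, b = 3.5, n = 4
h = (b - a)/n = 0.562500

Simpson's rule: (h/3)[f(x₀) + 4f(x₁) + 2f(x₂) + ... + f(xₙ)]

x_0 = 1.2500, f(x_0) = 0.390244, coefficient = 1
x_1 = 1.8125, f(x_1) = 0.233364, coefficient = 4
x_2 = 2.3750, f(x_2) = 0.150588, coefficient = 2
x_3 = 2.9375, f(x_3) = 0.103854, coefficient = 4
x_4 = 3.5000, f(x_4) = 0.075472, coefficient = 1

I ≈ (0.562500/3) × 2.115763 = 0.396706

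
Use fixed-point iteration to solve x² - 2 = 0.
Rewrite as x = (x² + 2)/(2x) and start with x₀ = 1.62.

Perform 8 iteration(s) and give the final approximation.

Equation: x² - 2 = 0
Fixed-point form: x = (x² + 2)/(2x)
x₀ = 1.62

x_1 = g(1.620000) = 1.427284
x_2 = g(1.427284) = 1.414273
x_3 = g(1.414273) = 1.414214
x_4 = g(1.414214) = 1.414214
x_5 = g(1.414214) = 1.414214
x_6 = g(1.414214) = 1.414214
x_7 = g(1.414214) = 1.414214
x_8 = g(1.414214) = 1.414214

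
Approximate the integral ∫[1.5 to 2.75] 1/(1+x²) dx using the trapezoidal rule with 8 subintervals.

f(x) = 1/(1+x²)
a = 1.5, b = 2.75, n = 8
h = (b - a)/n = 0.156250

Trapezoidal rule: (h/2)[f(x₀) + 2f(x₁) + 2f(x₂) + ... + f(xₙ)]

x_0 = 1.5000, f(x_0) = 0.307692, coefficient = 1
x_1 = 1.6562, f(x_1) = 0.267154, coefficient = 2
x_2 = 1.8125, f(x_2) = 0.233364, coefficient = 2
x_3 = 1.9688, f(x_3) = 0.205087, coefficient = 2
x_4 = 2.1250, f(x_4) = 0.181303, coefficient = 2
x_5 = 2.2812, f(x_5) = 0.161184, coefficient = 2
x_6 = 2.4375, f(x_6) = 0.144063, coefficient = 2
x_7 = 2.5938, f(x_7) = 0.129407, coefficient = 2
x_8 = 2.7500, f(x_8) = 0.116788, coefficient = 1

I ≈ (0.156250/2) × 3.067604 = 0.239657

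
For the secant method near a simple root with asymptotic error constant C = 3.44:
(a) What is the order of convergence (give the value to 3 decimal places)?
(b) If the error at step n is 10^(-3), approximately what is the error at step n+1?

(a) Secant method has superlinear convergence with order φ = (1+√5)/2 ≈ 1.618.
    This means |e_{n+1}| ≈ C|e_n|^1.618.

(b) With |e_n| = 10^(-3) and C = 3.44:
    |e_{n+1}| ≈ 3.44 × (10^(-3))^1.618 = 3.44 × 10^(-4.85)

(a) ≈ 1.618 (golden ratio); (b) |e_{n+1}| ≈ 4.813e-05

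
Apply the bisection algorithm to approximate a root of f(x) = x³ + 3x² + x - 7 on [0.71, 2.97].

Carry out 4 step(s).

f(x) = x³ + 3x² + x - 7
Initial interval: [0.71, 2.97]

Iteration 1:
  c_1 = (0.710000 + 2.970000)/2 = 1.840000
  f(c_1) = f(1.840000) = 11.226304
  f(a) × f(c) < 0, new interval: [0.710000, 1.840000]
Iteration 2:
  c_2 = (0.710000 + 1.840000)/2 = 1.275000
  f(c_2) = f(1.275000) = 1.224547
  f(a) × f(c) < 0, new interval: [0.710000, 1.275000]
Iteration 3:
  c_3 = (0.710000 + 1.275000)/2 = 0.992500
  f(c_3) = f(0.992500) = -2.074663
  f(a) × f(c) ≥ 0, new interval: [0.992500, 1.275000]
Iteration 4:
  c_4 = (0.992500 + 1.275000)/2 = 1.133750
  f(c_4) = f(1.133750) = -0.552773
  f(a) × f(c) ≥ 0, new interval: [1.133750, 1.275000]

After 4 iteration(s), the approximation is c_4 = 1.133750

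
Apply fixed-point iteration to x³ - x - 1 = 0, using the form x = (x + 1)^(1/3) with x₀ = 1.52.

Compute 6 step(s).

Equation: x³ - x - 1 = 0
Fixed-point form: x = (x + 1)^(1/3)
x₀ = 1.52

x_1 = g(1.520000) = 1.360818
x_2 = g(1.360818) = 1.331540
x_3 = g(1.331540) = 1.326013
x_4 = g(1.326013) = 1.324964
x_5 = g(1.324964) = 1.324765
x_6 = g(1.324765) = 1.324727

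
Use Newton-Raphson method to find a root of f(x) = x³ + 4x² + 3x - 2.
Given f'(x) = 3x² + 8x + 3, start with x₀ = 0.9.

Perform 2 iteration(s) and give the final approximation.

f(x) = x³ + 4x² + 3x - 2
f'(x) = 3x² + 8x + 3
x₀ = 0.9

Newton-Raphson formula: x_{n+1} = x_n - f(x_n)/f'(x_n)

Iteration 1:
  f(0.900000) = 4.669000
  f'(0.900000) = 12.630000
  x_1 = 0.900000 - 4.669000/12.630000 = 0.530325
Iteration 2:
  f(0.530325) = 0.865101
  f'(0.530325) = 8.086330
  x_2 = 0.530325 - 0.865101/8.086330 = 0.423341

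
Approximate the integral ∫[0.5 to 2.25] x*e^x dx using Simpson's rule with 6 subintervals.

f(x) = x*e^x
a = 0.5, b = 2.25, n = 6
h = (b - a)/n = 0.291667

Simpson's rule: (h/3)[f(x₀) + 4f(x₁) + 2f(x₂) + ... + f(xₙ)]

x_0 = 0.5000, f(x_0) = 0.824361, coefficient = 1
x_1 = 0.7917, f(x_1) = 1.747265, coefficient = 4
x_2 = 1.0833, f(x_2) = 3.200721, coefficient = 2
x_3 = 1.3750, f(x_3) = 5.438230, coefficient = 4
x_4 = 1.6667, f(x_4) = 8.824150, coefficient = 2
x_5 = 1.9583, f(x_5) = 13.879697, coefficient = 4
x_6 = 2.2500, f(x_6) = 21.347406, coefficient = 1

I ≈ (0.291667/3) × 130.482278 = 12.685777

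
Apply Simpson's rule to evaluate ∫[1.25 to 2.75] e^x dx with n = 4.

f(x) = e^x
a = 1.25, b = 2.75, n = 4
h = (b - a)/n = 0.375000

Simpson's rule: (h/3)[f(x₀) + 4f(x₁) + 2f(x₂) + ... + f(xₙ)]

x_0 = 1.2500, f(x_0) = 3.490343, coefficient = 1
x_1 = 1.6250, f(x_1) = 5.078419, coefficient = 4
x_2 = 2.0000, f(x_2) = 7.389056, coefficient = 2
x_3 = 2.3750, f(x_3) = 10.751013, coefficient = 4
x_4 = 2.7500, f(x_4) = 15.642632, coefficient = 1

I ≈ (0.375000/3) × 97.228816 = 12.153602
Exact value: 12.152289
Error: 0.001313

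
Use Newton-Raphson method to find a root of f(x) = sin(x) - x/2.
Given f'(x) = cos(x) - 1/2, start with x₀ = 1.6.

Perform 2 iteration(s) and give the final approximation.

f(x) = sin(x) - x/2
f'(x) = cos(x) - 1/2
x₀ = 1.6

Newton-Raphson formula: x_{n+1} = x_n - f(x_n)/f'(x_n)

Iteration 1:
  f(1.600000) = 0.199574
  f'(1.600000) = -0.529200
  x_1 = 1.600000 - 0.199574/(-0.529200) = 1.977124
Iteration 2:
  f(1.977124) = -0.069983
  f'(1.977124) = -0.895238
  x_2 = 1.977124 - (-0.069983)/(-0.895238) = 1.898951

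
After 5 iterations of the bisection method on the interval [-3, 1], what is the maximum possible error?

Bisection error bound: |error| ≤ (b-a)/2^n
|error| ≤ (1 - (-3))/2^5 = 4/2^5
|error| ≤ 0.1250000000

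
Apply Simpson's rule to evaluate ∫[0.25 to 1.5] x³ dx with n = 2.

f(x) = x³
a = 0.25, b = 1.5, n = 2
h = (b - a)/n = 0.625000

Simpson's rule: (h/3)[f(x₀) + 4f(x₁) + 2f(x₂) + ... + f(xₙ)]

x_0 = 0.2500, f(x_0) = 0.015625, coefficient = 1
x_1 = 0.8750, f(x_1) = 0.669922, coefficient = 4
x_2 = 1.5000, f(x_2) = 3.375000, coefficient = 1

I ≈ (0.625000/3) × 6.070312 = 1.264648
Exact value: 1.264648
Error: 0.000000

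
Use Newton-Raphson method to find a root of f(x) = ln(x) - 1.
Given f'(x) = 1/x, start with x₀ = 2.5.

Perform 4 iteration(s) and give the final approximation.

f(x) = ln(x) - 1
f'(x) = 1/x
x₀ = 2.5

Newton-Raphson formula: x_{n+1} = x_n - f(x_n)/f'(x_n)

Iteration 1:
  f(2.500000) = -0.083709
  f'(2.500000) = 0.400000
  x_1 = 2.500000 - (-0.083709)/0.400000 = 2.709273
Iteration 2:
  f(2.709273) = -0.003320
  f'(2.709273) = 0.369103
  x_2 = 2.709273 - (-0.003320)/0.369103 = 2.718267
Iteration 3:
  f(2.718267) = -0.000005
  f'(2.718267) = 0.367881
  x_3 = 2.718267 - (-0.000005)/0.367881 = 2.718282
Iteration 4:
  f(2.718282) = 0.000000
  f'(2.718282) = 0.367879
  x_4 = 2.718282 - 0.000000/0.367879 = 2.718282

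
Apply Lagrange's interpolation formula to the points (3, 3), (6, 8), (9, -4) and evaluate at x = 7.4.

Lagrange interpolation formula:
P(x) = Σ yᵢ × Lᵢ(x)
where Lᵢ(x) = Π_{j≠i} (x - xⱼ)/(xᵢ - xⱼ)

L_0(7.4) = (7.4 - 6)/(3 - 6) × (7.4 - 9)/(3 - 9) = -0.124444
L_1(7.4) = (7.4 - 3)/(6 - 3) × (7.4 - 9)/(6 - 9) = 0.782222
L_2(7.4) = (7.4 - 3)/(9 - 3) × (7.4 - 6)/(9 - 6) = 0.342222

P(7.4) = 3×L_0(7.4) + 8×L_1(7.4) + (-4)×L_2(7.4)
P(7.4) = 4.515556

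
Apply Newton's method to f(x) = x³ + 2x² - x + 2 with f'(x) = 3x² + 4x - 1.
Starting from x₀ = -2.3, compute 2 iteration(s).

f(x) = x³ + 2x² - x + 2
f'(x) = 3x² + 4x - 1
x₀ = -2.3

Newton-Raphson formula: x_{n+1} = x_n - f(x_n)/f'(x_n)

Iteration 1:
  f(-2.300000) = 2.713000
  f'(-2.300000) = 5.670000
  x_1 = -2.300000 - 2.713000/5.670000 = -2.778483
Iteration 2:
  f(-2.778483) = -1.231383
  f'(-2.778483) = 11.045974
  x_2 = -2.778483 - (-1.231383)/11.045974 = -2.667005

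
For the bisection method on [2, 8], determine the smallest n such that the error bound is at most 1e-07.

We need (b-a)/2^n ≤ 1e-07
(8 - 2)/2^n ≤ 1e-07
6/2^n ≤ 1e-07
2^n ≥ 60000000
n ≥ log₂(60000000) = 25.84
n ≥ 26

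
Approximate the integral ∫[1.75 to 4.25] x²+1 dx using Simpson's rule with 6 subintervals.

f(x) = x²+1
a = 1.75, b = 4.25, n = 6
h = (b - a)/n = 0.416667

Simpson's rule: (h/3)[f(x₀) + 4f(x₁) + 2f(x₂) + ... + f(xₙ)]

x_0 = 1.7500, f(x_0) = 4.062500, coefficient = 1
x_1 = 2.1667, f(x_1) = 5.694444, coefficient = 4
x_2 = 2.5833, f(x_2) = 7.673611, coefficient = 2
x_3 = 3.0000, f(x_3) = 10.000000, coefficient = 4
x_4 = 3.4167, f(x_4) = 12.673611, coefficient = 2
x_5 = 3.8333, f(x_5) = 15.694444, coefficient = 4
x_6 = 4.2500, f(x_6) = 19.062500, coefficient = 1

I ≈ (0.416667/3) × 189.375000 = 26.302083
Exact value: 26.302083
Error: 0.000000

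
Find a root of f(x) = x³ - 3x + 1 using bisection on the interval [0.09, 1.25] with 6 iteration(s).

f(x) = x³ - 3x + 1
Initial interval: [0.09, 1.25]

Iteration 1:
  c_1 = (0.090000 + 1.250000)/2 = 0.670000
  f(c_1) = f(0.670000) = -0.709237
  f(a) × f(c) < 0, new interval: [0.090000, 0.670000]
Iteration 2:
  c_2 = (0.090000 + 0.670000)/2 = 0.380000
  f(c_2) = f(0.380000) = -0.085128
  f(a) × f(c) < 0, new interval: [0.090000, 0.380000]
Iteration 3:
  c_3 = (0.090000 + 0.380000)/2 = 0.235000
  f(c_3) = f(0.235000) = 0.307978
  f(a) × f(c) ≥ 0, new interval: [0.235000, 0.380000]
Iteration 4:
  c_4 = (0.235000 + 0.380000)/2 = 0.307500
  f(c_4) = f(0.307500) = 0.106576
  f(a) × f(c) ≥ 0, new interval: [0.307500, 0.380000]
Iteration 5:
  c_5 = (0.307500 + 0.380000)/2 = 0.343750
  f(c_5) = f(0.343750) = 0.009369
  f(a) × f(c) ≥ 0, new interval: [0.343750, 0.380000]
Iteration 6:
  c_6 = (0.343750 + 0.380000)/2 = 0.361875
  f(c_6) = f(0.361875) = -0.038236
  f(a) × f(c) < 0, new interval: [0.343750, 0.361875]

After 6 iteration(s), the approximation is c_6 = 0.361875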